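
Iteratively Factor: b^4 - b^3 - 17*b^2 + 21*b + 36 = (b + 1)*(b^3 - 2*b^2 - 15*b + 36) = (b - 3)*(b + 1)*(b^2 + b - 12) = (b - 3)^2*(b + 1)*(b + 4)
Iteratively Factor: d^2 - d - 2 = (d + 1)*(d - 2)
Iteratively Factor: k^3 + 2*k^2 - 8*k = (k)*(k^2 + 2*k - 8) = k*(k + 4)*(k - 2)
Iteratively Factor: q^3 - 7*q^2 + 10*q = (q)*(q^2 - 7*q + 10) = q*(q - 5)*(q - 2)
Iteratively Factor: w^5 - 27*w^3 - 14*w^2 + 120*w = (w + 3)*(w^4 - 3*w^3 - 18*w^2 + 40*w) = (w - 2)*(w + 3)*(w^3 - w^2 - 20*w) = (w - 5)*(w - 2)*(w + 3)*(w^2 + 4*w) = (w - 5)*(w - 2)*(w + 3)*(w + 4)*(w)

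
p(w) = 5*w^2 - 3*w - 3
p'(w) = 10*w - 3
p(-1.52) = 13.11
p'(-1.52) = -18.20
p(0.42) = -3.38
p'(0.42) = 1.20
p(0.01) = -3.03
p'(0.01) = -2.90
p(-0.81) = 2.71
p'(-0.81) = -11.10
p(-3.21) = 58.15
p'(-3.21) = -35.10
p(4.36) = 78.97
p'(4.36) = 40.60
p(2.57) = 22.31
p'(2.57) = 22.70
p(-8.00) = 341.00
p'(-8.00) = -83.00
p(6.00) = 159.00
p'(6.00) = 57.00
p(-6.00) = 195.00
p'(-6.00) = -63.00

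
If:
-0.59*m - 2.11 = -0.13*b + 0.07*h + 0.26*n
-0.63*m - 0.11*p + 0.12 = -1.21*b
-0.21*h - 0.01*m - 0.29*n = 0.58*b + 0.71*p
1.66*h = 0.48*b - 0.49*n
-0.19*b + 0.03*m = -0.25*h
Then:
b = -2.46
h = -1.29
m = -4.83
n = 1.97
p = 1.66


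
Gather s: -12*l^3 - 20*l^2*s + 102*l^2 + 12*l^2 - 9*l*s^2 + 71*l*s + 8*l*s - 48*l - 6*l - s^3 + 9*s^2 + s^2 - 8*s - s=-12*l^3 + 114*l^2 - 54*l - s^3 + s^2*(10 - 9*l) + s*(-20*l^2 + 79*l - 9)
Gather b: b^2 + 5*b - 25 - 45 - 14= b^2 + 5*b - 84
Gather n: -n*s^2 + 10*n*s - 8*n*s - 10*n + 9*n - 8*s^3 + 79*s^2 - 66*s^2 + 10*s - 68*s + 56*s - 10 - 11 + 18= n*(-s^2 + 2*s - 1) - 8*s^3 + 13*s^2 - 2*s - 3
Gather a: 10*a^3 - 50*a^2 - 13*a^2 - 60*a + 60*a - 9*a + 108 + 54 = 10*a^3 - 63*a^2 - 9*a + 162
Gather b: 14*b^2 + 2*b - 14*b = 14*b^2 - 12*b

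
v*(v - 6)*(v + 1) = v^3 - 5*v^2 - 6*v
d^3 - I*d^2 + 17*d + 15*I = (d - 5*I)*(d + I)*(d + 3*I)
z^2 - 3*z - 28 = (z - 7)*(z + 4)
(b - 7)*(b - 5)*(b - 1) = b^3 - 13*b^2 + 47*b - 35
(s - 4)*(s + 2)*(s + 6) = s^3 + 4*s^2 - 20*s - 48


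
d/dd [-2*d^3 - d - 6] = -6*d^2 - 1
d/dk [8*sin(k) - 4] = 8*cos(k)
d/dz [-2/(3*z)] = 2/(3*z^2)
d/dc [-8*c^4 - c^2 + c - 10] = -32*c^3 - 2*c + 1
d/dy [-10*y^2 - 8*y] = -20*y - 8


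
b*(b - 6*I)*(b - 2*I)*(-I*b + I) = -I*b^4 - 8*b^3 + I*b^3 + 8*b^2 + 12*I*b^2 - 12*I*b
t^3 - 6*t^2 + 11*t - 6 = (t - 3)*(t - 2)*(t - 1)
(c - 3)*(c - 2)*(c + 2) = c^3 - 3*c^2 - 4*c + 12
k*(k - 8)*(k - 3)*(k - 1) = k^4 - 12*k^3 + 35*k^2 - 24*k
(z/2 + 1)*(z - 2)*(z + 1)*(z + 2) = z^4/2 + 3*z^3/2 - z^2 - 6*z - 4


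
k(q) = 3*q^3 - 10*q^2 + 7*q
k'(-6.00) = 451.00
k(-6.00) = -1050.00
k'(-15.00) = 2332.00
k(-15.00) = -12480.00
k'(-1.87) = 75.87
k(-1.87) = -67.68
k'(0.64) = -2.11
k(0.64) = 1.17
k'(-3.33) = 173.40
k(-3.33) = -244.98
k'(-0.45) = 17.82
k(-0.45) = -5.45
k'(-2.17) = 92.78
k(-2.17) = -92.93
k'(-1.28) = 47.35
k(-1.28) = -31.64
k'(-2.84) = 136.39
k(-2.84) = -169.25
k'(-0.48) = 18.67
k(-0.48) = -6.00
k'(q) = 9*q^2 - 20*q + 7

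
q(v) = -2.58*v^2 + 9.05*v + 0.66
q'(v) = 9.05 - 5.16*v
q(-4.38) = -88.47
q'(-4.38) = 31.65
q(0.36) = 3.58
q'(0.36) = 7.19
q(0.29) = 3.07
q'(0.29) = 7.55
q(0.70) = 5.73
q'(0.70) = 5.44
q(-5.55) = -129.04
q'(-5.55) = 37.69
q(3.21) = 3.13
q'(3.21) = -7.51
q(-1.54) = -19.40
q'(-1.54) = 17.00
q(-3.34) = -58.35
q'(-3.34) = 26.28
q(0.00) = 0.66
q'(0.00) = 9.05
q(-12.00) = -479.46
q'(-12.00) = 70.97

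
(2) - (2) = 0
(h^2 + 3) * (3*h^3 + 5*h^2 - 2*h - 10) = 3*h^5 + 5*h^4 + 7*h^3 + 5*h^2 - 6*h - 30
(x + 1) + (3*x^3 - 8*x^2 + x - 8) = 3*x^3 - 8*x^2 + 2*x - 7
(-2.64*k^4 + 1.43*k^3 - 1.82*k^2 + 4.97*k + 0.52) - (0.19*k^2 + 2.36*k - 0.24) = -2.64*k^4 + 1.43*k^3 - 2.01*k^2 + 2.61*k + 0.76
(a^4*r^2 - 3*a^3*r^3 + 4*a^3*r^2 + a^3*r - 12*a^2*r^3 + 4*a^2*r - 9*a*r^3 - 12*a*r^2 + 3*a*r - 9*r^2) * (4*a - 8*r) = 4*a^5*r^2 - 20*a^4*r^3 + 16*a^4*r^2 + 4*a^4*r + 24*a^3*r^4 - 80*a^3*r^3 - 8*a^3*r^2 + 16*a^3*r + 96*a^2*r^4 - 36*a^2*r^3 - 80*a^2*r^2 + 12*a^2*r + 72*a*r^4 + 96*a*r^3 - 60*a*r^2 + 72*r^3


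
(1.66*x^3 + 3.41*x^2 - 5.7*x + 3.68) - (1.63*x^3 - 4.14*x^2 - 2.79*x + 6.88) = 0.03*x^3 + 7.55*x^2 - 2.91*x - 3.2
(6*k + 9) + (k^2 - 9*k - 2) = k^2 - 3*k + 7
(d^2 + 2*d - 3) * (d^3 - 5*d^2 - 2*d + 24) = d^5 - 3*d^4 - 15*d^3 + 35*d^2 + 54*d - 72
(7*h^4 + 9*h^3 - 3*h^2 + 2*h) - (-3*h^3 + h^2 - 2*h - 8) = 7*h^4 + 12*h^3 - 4*h^2 + 4*h + 8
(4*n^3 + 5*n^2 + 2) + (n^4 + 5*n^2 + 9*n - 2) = n^4 + 4*n^3 + 10*n^2 + 9*n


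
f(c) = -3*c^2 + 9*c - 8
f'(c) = 9 - 6*c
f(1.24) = -1.45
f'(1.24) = 1.56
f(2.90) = -7.13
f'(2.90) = -8.40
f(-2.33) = -45.26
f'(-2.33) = 22.98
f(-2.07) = -39.48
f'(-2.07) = 21.42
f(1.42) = -1.27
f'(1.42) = 0.48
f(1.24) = -1.45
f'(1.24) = 1.56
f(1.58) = -1.27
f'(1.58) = -0.48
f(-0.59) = -14.35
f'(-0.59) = 12.54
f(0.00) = -8.00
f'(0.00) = 9.00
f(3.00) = -8.00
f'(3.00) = -9.00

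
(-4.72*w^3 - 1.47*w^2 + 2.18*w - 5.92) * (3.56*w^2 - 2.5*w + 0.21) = -16.8032*w^5 + 6.5668*w^4 + 10.4446*w^3 - 26.8339*w^2 + 15.2578*w - 1.2432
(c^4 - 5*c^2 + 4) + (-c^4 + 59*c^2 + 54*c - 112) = 54*c^2 + 54*c - 108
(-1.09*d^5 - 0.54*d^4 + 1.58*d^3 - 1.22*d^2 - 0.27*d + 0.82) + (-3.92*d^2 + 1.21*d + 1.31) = -1.09*d^5 - 0.54*d^4 + 1.58*d^3 - 5.14*d^2 + 0.94*d + 2.13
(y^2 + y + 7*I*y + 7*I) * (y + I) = y^3 + y^2 + 8*I*y^2 - 7*y + 8*I*y - 7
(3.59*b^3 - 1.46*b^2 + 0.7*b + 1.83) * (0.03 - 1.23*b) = -4.4157*b^4 + 1.9035*b^3 - 0.9048*b^2 - 2.2299*b + 0.0549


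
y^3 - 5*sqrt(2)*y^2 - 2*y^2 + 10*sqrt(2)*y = y*(y - 2)*(y - 5*sqrt(2))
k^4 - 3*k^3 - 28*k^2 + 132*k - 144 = (k - 4)*(k - 3)*(k - 2)*(k + 6)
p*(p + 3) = p^2 + 3*p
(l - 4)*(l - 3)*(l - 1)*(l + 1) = l^4 - 7*l^3 + 11*l^2 + 7*l - 12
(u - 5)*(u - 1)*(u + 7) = u^3 + u^2 - 37*u + 35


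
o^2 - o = o*(o - 1)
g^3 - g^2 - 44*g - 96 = (g - 8)*(g + 3)*(g + 4)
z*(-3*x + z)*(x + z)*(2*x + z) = -6*x^3*z - 7*x^2*z^2 + z^4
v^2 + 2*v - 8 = (v - 2)*(v + 4)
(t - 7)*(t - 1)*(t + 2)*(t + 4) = t^4 - 2*t^3 - 33*t^2 - 22*t + 56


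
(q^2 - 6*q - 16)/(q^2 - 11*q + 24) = (q + 2)/(q - 3)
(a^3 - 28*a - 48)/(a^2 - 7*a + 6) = (a^2 + 6*a + 8)/(a - 1)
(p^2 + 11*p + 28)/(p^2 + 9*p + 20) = (p + 7)/(p + 5)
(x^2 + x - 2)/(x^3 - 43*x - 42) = (-x^2 - x + 2)/(-x^3 + 43*x + 42)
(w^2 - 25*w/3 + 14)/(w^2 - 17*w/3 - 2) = (3*w - 7)/(3*w + 1)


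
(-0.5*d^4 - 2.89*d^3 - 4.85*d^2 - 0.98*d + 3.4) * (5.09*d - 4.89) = -2.545*d^5 - 12.2651*d^4 - 10.5544*d^3 + 18.7283*d^2 + 22.0982*d - 16.626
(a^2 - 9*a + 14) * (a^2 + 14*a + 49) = a^4 + 5*a^3 - 63*a^2 - 245*a + 686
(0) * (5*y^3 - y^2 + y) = 0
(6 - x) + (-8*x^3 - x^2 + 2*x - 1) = -8*x^3 - x^2 + x + 5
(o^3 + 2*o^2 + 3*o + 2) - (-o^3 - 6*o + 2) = 2*o^3 + 2*o^2 + 9*o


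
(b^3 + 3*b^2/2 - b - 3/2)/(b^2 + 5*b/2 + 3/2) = b - 1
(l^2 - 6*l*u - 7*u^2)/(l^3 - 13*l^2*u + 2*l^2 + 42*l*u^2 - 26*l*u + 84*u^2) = (-l - u)/(-l^2 + 6*l*u - 2*l + 12*u)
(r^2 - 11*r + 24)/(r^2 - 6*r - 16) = (r - 3)/(r + 2)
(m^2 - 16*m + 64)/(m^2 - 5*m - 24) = (m - 8)/(m + 3)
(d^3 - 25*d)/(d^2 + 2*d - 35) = d*(d + 5)/(d + 7)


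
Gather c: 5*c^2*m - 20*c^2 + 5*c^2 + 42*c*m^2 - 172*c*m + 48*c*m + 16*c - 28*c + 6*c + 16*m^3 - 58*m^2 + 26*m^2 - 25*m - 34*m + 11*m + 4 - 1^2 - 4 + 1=c^2*(5*m - 15) + c*(42*m^2 - 124*m - 6) + 16*m^3 - 32*m^2 - 48*m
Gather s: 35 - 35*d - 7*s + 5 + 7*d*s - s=-35*d + s*(7*d - 8) + 40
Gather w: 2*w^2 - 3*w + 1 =2*w^2 - 3*w + 1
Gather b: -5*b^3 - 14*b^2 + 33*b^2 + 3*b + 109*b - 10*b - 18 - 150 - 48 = -5*b^3 + 19*b^2 + 102*b - 216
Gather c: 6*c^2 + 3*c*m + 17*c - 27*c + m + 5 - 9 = 6*c^2 + c*(3*m - 10) + m - 4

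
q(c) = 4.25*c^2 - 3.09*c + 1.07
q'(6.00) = 47.91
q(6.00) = 135.53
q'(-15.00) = -130.59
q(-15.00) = 1003.67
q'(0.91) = 4.64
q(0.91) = 1.78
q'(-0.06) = -3.60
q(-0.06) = 1.27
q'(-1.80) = -18.39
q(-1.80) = 20.40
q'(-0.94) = -11.08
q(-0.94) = 7.73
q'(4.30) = 33.46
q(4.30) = 66.37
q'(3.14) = 23.60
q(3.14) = 33.27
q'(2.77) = 20.46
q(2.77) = 25.12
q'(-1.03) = -11.84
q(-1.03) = 8.76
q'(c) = 8.5*c - 3.09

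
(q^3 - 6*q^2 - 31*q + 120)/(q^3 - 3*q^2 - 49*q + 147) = (q^2 - 3*q - 40)/(q^2 - 49)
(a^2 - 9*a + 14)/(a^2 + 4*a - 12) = (a - 7)/(a + 6)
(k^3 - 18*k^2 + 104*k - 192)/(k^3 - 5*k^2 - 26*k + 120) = (k - 8)/(k + 5)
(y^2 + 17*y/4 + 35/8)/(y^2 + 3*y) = (8*y^2 + 34*y + 35)/(8*y*(y + 3))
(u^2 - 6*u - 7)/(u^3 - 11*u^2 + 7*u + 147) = (u + 1)/(u^2 - 4*u - 21)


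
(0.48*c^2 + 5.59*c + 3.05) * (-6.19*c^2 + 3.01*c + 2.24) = -2.9712*c^4 - 33.1573*c^3 - 0.978400000000004*c^2 + 21.7021*c + 6.832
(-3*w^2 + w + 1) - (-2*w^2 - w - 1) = -w^2 + 2*w + 2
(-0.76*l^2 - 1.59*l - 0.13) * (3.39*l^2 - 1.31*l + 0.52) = -2.5764*l^4 - 4.3945*l^3 + 1.247*l^2 - 0.6565*l - 0.0676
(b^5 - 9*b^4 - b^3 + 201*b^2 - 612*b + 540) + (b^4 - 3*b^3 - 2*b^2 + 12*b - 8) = b^5 - 8*b^4 - 4*b^3 + 199*b^2 - 600*b + 532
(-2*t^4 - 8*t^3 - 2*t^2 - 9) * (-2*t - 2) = 4*t^5 + 20*t^4 + 20*t^3 + 4*t^2 + 18*t + 18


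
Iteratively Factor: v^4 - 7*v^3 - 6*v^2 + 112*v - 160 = (v - 5)*(v^3 - 2*v^2 - 16*v + 32) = (v - 5)*(v + 4)*(v^2 - 6*v + 8) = (v - 5)*(v - 2)*(v + 4)*(v - 4)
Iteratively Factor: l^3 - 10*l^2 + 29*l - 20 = (l - 1)*(l^2 - 9*l + 20) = (l - 5)*(l - 1)*(l - 4)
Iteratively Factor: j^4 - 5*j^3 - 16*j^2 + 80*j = (j + 4)*(j^3 - 9*j^2 + 20*j) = (j - 4)*(j + 4)*(j^2 - 5*j) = (j - 5)*(j - 4)*(j + 4)*(j)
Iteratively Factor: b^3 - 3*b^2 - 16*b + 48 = (b + 4)*(b^2 - 7*b + 12) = (b - 3)*(b + 4)*(b - 4)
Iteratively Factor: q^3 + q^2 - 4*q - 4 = (q + 2)*(q^2 - q - 2) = (q - 2)*(q + 2)*(q + 1)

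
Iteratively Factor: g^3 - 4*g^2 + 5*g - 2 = (g - 1)*(g^2 - 3*g + 2) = (g - 2)*(g - 1)*(g - 1)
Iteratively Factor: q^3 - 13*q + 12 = (q - 1)*(q^2 + q - 12) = (q - 3)*(q - 1)*(q + 4)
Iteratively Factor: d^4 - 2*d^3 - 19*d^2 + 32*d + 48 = (d + 4)*(d^3 - 6*d^2 + 5*d + 12) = (d - 3)*(d + 4)*(d^2 - 3*d - 4) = (d - 4)*(d - 3)*(d + 4)*(d + 1)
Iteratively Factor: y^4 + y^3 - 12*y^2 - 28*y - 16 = (y + 2)*(y^3 - y^2 - 10*y - 8) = (y + 1)*(y + 2)*(y^2 - 2*y - 8) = (y - 4)*(y + 1)*(y + 2)*(y + 2)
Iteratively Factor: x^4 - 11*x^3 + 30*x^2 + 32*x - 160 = (x - 4)*(x^3 - 7*x^2 + 2*x + 40) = (x - 4)^2*(x^2 - 3*x - 10) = (x - 5)*(x - 4)^2*(x + 2)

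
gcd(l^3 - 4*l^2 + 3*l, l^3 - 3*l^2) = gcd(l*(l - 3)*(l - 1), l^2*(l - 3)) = l^2 - 3*l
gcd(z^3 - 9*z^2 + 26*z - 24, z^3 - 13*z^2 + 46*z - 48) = z^2 - 5*z + 6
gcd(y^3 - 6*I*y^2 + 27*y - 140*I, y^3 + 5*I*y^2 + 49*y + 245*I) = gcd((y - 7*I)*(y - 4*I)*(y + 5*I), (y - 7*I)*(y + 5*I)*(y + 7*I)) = y^2 - 2*I*y + 35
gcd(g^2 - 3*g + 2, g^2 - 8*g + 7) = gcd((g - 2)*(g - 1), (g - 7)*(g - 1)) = g - 1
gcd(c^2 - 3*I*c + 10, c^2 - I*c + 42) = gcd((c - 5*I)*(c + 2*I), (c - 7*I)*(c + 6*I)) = 1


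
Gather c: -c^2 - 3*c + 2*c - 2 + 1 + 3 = -c^2 - c + 2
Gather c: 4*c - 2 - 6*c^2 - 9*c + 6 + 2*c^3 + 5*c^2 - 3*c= 2*c^3 - c^2 - 8*c + 4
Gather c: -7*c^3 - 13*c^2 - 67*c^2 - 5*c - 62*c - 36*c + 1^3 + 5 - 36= -7*c^3 - 80*c^2 - 103*c - 30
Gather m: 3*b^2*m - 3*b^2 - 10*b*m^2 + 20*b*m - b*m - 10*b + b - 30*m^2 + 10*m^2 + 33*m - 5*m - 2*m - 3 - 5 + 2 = -3*b^2 - 9*b + m^2*(-10*b - 20) + m*(3*b^2 + 19*b + 26) - 6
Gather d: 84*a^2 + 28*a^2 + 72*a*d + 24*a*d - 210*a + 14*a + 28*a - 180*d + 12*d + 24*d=112*a^2 - 168*a + d*(96*a - 144)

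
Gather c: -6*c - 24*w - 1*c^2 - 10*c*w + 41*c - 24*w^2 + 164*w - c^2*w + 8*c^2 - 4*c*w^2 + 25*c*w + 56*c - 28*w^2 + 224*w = c^2*(7 - w) + c*(-4*w^2 + 15*w + 91) - 52*w^2 + 364*w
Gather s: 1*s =s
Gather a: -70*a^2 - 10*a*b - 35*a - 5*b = -70*a^2 + a*(-10*b - 35) - 5*b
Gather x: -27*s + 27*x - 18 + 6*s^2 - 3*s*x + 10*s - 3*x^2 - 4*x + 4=6*s^2 - 17*s - 3*x^2 + x*(23 - 3*s) - 14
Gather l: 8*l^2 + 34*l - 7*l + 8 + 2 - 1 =8*l^2 + 27*l + 9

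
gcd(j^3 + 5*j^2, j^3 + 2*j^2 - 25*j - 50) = j + 5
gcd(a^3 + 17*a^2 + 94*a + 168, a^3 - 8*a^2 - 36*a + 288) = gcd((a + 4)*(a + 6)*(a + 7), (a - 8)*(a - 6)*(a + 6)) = a + 6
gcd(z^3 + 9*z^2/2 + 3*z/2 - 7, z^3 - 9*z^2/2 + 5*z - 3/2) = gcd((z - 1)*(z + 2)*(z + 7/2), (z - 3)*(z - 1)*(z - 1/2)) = z - 1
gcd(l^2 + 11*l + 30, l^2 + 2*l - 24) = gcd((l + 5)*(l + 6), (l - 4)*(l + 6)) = l + 6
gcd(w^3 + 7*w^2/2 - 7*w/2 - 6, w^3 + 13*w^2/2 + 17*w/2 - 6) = w + 4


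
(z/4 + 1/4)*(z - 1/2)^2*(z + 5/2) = z^4/4 + 5*z^3/8 - 3*z^2/16 - 13*z/32 + 5/32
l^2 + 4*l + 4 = (l + 2)^2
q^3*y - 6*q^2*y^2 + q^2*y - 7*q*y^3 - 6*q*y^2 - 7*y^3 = (q - 7*y)*(q + y)*(q*y + y)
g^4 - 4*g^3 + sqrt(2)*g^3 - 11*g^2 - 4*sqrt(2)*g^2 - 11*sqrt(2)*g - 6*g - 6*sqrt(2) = (g - 6)*(g + 1)^2*(g + sqrt(2))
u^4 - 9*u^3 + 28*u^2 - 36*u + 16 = (u - 4)*(u - 2)^2*(u - 1)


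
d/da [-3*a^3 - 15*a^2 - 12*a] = -9*a^2 - 30*a - 12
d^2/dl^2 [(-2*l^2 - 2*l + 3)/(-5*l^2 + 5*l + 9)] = 2*(100*l^3 + 45*l^2 + 495*l - 138)/(125*l^6 - 375*l^5 - 300*l^4 + 1225*l^3 + 540*l^2 - 1215*l - 729)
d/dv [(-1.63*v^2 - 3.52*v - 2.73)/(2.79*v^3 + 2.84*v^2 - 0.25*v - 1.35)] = (4.5477*v^4 + 19.6416*v^3 + 33.2544*v^2 + 19.9074*v + 4.0695)/(7.7841*v^6 + 15.8472*v^5 + 6.6706*v^4 - 8.953*v^3 - 7.6055*v^2 + 0.675*v + 1.8225)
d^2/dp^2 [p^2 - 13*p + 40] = 2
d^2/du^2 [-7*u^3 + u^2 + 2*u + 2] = 2 - 42*u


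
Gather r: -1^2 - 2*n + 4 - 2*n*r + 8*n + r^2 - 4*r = 6*n + r^2 + r*(-2*n - 4) + 3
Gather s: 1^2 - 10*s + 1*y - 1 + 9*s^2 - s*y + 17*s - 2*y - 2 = 9*s^2 + s*(7 - y) - y - 2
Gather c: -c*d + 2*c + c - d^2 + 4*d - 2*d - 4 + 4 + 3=c*(3 - d) - d^2 + 2*d + 3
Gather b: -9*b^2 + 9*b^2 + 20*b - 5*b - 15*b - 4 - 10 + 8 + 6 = 0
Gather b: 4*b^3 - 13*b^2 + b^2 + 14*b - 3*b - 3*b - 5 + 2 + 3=4*b^3 - 12*b^2 + 8*b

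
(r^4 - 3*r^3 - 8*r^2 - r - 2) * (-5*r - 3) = -5*r^5 + 12*r^4 + 49*r^3 + 29*r^2 + 13*r + 6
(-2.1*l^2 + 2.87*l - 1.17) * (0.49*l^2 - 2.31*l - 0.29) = -1.029*l^4 + 6.2573*l^3 - 6.594*l^2 + 1.8704*l + 0.3393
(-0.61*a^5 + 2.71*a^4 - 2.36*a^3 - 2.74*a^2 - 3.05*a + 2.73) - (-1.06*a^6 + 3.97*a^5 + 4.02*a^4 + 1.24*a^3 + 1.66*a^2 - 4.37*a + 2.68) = 1.06*a^6 - 4.58*a^5 - 1.31*a^4 - 3.6*a^3 - 4.4*a^2 + 1.32*a + 0.0499999999999998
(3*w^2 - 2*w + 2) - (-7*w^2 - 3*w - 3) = 10*w^2 + w + 5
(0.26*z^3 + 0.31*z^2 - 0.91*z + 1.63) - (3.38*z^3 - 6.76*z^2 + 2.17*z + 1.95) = -3.12*z^3 + 7.07*z^2 - 3.08*z - 0.32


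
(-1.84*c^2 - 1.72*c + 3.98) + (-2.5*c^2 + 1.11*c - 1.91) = -4.34*c^2 - 0.61*c + 2.07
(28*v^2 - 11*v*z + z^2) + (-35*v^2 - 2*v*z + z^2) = -7*v^2 - 13*v*z + 2*z^2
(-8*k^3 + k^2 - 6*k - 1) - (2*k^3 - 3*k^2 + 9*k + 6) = -10*k^3 + 4*k^2 - 15*k - 7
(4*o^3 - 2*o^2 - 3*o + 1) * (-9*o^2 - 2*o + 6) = -36*o^5 + 10*o^4 + 55*o^3 - 15*o^2 - 20*o + 6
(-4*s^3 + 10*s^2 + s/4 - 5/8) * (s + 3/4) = -4*s^4 + 7*s^3 + 31*s^2/4 - 7*s/16 - 15/32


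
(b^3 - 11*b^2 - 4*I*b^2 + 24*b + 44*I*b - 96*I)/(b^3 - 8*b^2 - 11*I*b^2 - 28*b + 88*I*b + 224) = (b - 3)/(b - 7*I)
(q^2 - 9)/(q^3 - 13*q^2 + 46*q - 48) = (q + 3)/(q^2 - 10*q + 16)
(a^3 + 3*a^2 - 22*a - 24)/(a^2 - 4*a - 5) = (a^2 + 2*a - 24)/(a - 5)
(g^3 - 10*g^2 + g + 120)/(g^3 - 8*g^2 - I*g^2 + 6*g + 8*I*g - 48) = (g^2 - 2*g - 15)/(g^2 - I*g + 6)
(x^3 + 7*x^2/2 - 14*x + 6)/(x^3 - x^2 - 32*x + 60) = (x - 1/2)/(x - 5)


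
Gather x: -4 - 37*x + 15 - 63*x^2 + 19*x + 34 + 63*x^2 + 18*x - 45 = 0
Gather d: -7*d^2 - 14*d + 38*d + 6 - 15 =-7*d^2 + 24*d - 9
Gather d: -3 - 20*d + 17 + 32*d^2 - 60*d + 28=32*d^2 - 80*d + 42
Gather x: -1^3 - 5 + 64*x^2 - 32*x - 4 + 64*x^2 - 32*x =128*x^2 - 64*x - 10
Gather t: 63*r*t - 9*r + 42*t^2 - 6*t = -9*r + 42*t^2 + t*(63*r - 6)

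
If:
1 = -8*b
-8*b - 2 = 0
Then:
No Solution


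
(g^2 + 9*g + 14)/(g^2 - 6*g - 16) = (g + 7)/(g - 8)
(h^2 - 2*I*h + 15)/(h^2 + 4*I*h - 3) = (h - 5*I)/(h + I)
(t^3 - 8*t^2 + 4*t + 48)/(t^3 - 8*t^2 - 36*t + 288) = (t^2 - 2*t - 8)/(t^2 - 2*t - 48)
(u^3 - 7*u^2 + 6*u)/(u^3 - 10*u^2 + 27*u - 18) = u/(u - 3)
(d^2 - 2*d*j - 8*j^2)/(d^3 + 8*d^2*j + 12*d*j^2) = (d - 4*j)/(d*(d + 6*j))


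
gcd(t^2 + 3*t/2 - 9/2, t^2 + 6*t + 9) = t + 3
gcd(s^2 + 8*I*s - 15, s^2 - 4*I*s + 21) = s + 3*I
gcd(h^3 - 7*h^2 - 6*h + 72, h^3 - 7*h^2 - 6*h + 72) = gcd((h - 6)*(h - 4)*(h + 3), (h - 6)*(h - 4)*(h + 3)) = h^3 - 7*h^2 - 6*h + 72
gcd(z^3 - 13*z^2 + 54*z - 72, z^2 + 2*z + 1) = 1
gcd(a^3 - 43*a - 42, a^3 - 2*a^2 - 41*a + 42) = a^2 - a - 42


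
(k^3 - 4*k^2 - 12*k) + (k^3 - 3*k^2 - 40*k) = 2*k^3 - 7*k^2 - 52*k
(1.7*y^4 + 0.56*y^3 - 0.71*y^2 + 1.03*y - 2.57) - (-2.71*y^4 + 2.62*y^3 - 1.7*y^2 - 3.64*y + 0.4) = 4.41*y^4 - 2.06*y^3 + 0.99*y^2 + 4.67*y - 2.97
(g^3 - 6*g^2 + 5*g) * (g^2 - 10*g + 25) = g^5 - 16*g^4 + 90*g^3 - 200*g^2 + 125*g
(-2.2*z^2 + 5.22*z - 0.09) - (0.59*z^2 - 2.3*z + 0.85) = -2.79*z^2 + 7.52*z - 0.94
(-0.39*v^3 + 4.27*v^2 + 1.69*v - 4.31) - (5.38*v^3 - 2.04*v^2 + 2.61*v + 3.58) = -5.77*v^3 + 6.31*v^2 - 0.92*v - 7.89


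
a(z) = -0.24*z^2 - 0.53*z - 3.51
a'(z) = -0.48*z - 0.53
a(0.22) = -3.64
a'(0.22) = -0.64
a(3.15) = -7.56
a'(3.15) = -2.04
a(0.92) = -4.20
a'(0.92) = -0.97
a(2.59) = -6.49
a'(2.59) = -1.77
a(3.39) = -8.06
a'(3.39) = -2.16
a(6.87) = -18.48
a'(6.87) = -3.83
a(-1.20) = -3.22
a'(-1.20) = 0.05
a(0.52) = -3.85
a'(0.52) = -0.78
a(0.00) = -3.51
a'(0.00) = -0.53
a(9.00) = -27.72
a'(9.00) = -4.85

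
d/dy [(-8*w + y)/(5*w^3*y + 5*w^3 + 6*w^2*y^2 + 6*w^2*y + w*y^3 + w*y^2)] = (5*w^2*y + 5*w^2 + 6*w*y^2 + 6*w*y + y^3 + y^2 + (8*w - y)*(5*w^2 + 12*w*y + 6*w + 3*y^2 + 2*y))/(w*(5*w^2*y + 5*w^2 + 6*w*y^2 + 6*w*y + y^3 + y^2)^2)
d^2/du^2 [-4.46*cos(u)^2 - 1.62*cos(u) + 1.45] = 1.62*cos(u) + 8.92*cos(2*u)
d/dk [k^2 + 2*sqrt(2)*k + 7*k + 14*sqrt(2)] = 2*k + 2*sqrt(2) + 7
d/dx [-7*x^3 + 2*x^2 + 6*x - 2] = -21*x^2 + 4*x + 6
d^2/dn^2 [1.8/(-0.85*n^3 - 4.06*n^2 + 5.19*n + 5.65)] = ((9.18*n + 14.616)*(0.85*n^3 + 4.06*n^2 - 5.19*n - 5.65) - 1.8*(2.55*n^2 + 8.12*n - 5.19)*(5.1*n^2 + 16.24*n - 10.38))/(0.85*n^3 + 4.06*n^2 - 5.19*n - 5.65)^3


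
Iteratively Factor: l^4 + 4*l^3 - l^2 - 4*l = (l)*(l^3 + 4*l^2 - l - 4) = l*(l - 1)*(l^2 + 5*l + 4) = l*(l - 1)*(l + 4)*(l + 1)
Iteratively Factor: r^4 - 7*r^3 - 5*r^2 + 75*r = (r + 3)*(r^3 - 10*r^2 + 25*r) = (r - 5)*(r + 3)*(r^2 - 5*r) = r*(r - 5)*(r + 3)*(r - 5)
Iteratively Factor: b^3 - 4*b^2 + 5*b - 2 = (b - 1)*(b^2 - 3*b + 2) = (b - 1)^2*(b - 2)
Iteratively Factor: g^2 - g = (g)*(g - 1)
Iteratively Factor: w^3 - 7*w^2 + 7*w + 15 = (w - 5)*(w^2 - 2*w - 3) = (w - 5)*(w + 1)*(w - 3)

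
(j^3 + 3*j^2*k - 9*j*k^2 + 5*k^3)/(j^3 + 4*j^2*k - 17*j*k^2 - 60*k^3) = (j^2 - 2*j*k + k^2)/(j^2 - j*k - 12*k^2)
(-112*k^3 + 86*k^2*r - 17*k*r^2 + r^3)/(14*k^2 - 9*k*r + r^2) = -8*k + r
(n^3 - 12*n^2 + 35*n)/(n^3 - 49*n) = (n - 5)/(n + 7)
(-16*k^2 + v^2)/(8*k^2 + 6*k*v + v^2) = (-4*k + v)/(2*k + v)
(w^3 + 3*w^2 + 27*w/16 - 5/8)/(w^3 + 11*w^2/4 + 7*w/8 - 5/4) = (4*w - 1)/(2*(2*w - 1))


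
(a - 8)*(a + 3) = a^2 - 5*a - 24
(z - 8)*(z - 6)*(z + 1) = z^3 - 13*z^2 + 34*z + 48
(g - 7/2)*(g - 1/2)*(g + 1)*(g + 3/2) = g^4 - 3*g^3/2 - 27*g^2/4 - 13*g/8 + 21/8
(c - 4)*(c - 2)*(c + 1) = c^3 - 5*c^2 + 2*c + 8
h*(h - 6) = h^2 - 6*h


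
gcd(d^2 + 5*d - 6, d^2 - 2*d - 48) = d + 6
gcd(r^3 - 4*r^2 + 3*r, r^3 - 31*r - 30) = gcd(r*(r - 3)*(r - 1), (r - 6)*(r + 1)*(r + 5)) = 1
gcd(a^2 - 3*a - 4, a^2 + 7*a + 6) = a + 1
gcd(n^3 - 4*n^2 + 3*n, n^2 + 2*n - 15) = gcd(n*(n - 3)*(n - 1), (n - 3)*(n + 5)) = n - 3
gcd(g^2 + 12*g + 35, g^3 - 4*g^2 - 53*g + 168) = g + 7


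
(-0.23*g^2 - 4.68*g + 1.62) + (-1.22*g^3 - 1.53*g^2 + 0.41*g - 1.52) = -1.22*g^3 - 1.76*g^2 - 4.27*g + 0.1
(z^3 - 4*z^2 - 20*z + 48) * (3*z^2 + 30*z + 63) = 3*z^5 + 18*z^4 - 117*z^3 - 708*z^2 + 180*z + 3024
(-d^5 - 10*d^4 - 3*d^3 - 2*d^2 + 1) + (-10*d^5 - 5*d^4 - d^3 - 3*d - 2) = -11*d^5 - 15*d^4 - 4*d^3 - 2*d^2 - 3*d - 1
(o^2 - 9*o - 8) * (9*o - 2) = 9*o^3 - 83*o^2 - 54*o + 16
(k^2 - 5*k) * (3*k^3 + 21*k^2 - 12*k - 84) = 3*k^5 + 6*k^4 - 117*k^3 - 24*k^2 + 420*k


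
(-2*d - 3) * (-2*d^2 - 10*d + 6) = 4*d^3 + 26*d^2 + 18*d - 18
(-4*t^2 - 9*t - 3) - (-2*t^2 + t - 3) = -2*t^2 - 10*t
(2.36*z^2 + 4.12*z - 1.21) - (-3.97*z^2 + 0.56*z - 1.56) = 6.33*z^2 + 3.56*z + 0.35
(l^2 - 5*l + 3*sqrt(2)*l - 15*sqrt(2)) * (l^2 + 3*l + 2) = l^4 - 2*l^3 + 3*sqrt(2)*l^3 - 13*l^2 - 6*sqrt(2)*l^2 - 39*sqrt(2)*l - 10*l - 30*sqrt(2)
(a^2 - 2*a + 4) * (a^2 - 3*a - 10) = a^4 - 5*a^3 + 8*a - 40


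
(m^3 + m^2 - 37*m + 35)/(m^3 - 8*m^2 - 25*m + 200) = (m^2 + 6*m - 7)/(m^2 - 3*m - 40)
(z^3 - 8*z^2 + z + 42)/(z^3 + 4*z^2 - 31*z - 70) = (z^2 - 10*z + 21)/(z^2 + 2*z - 35)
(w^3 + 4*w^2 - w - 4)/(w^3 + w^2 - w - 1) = (w + 4)/(w + 1)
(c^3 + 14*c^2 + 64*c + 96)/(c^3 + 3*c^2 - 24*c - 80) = (c + 6)/(c - 5)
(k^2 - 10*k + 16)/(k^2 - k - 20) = (-k^2 + 10*k - 16)/(-k^2 + k + 20)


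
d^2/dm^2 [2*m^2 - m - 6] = 4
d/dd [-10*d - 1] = -10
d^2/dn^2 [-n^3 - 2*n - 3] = -6*n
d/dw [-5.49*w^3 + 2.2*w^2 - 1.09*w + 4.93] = -16.47*w^2 + 4.4*w - 1.09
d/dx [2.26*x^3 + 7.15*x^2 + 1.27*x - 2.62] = 6.78*x^2 + 14.3*x + 1.27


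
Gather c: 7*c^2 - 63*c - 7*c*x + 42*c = 7*c^2 + c*(-7*x - 21)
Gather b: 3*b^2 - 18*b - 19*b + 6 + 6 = 3*b^2 - 37*b + 12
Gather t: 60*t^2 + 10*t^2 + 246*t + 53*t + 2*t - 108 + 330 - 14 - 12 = 70*t^2 + 301*t + 196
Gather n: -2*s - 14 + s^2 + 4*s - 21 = s^2 + 2*s - 35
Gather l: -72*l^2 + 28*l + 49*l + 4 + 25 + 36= -72*l^2 + 77*l + 65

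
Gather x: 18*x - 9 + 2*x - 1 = 20*x - 10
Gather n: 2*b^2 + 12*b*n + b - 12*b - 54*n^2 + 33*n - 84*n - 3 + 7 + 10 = 2*b^2 - 11*b - 54*n^2 + n*(12*b - 51) + 14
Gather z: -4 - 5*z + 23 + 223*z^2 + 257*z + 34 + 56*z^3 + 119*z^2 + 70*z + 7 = 56*z^3 + 342*z^2 + 322*z + 60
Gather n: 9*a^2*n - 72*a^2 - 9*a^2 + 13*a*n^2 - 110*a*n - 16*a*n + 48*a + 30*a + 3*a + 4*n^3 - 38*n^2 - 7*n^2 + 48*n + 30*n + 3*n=-81*a^2 + 81*a + 4*n^3 + n^2*(13*a - 45) + n*(9*a^2 - 126*a + 81)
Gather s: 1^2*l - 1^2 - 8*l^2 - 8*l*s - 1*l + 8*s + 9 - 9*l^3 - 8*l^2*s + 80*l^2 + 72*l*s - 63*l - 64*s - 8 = -9*l^3 + 72*l^2 - 63*l + s*(-8*l^2 + 64*l - 56)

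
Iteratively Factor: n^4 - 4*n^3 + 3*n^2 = (n)*(n^3 - 4*n^2 + 3*n) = n^2*(n^2 - 4*n + 3) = n^2*(n - 3)*(n - 1)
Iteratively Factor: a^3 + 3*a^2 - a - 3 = (a + 1)*(a^2 + 2*a - 3) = (a - 1)*(a + 1)*(a + 3)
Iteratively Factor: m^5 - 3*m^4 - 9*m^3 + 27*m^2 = (m + 3)*(m^4 - 6*m^3 + 9*m^2) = m*(m + 3)*(m^3 - 6*m^2 + 9*m) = m*(m - 3)*(m + 3)*(m^2 - 3*m) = m^2*(m - 3)*(m + 3)*(m - 3)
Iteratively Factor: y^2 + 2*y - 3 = (y - 1)*(y + 3)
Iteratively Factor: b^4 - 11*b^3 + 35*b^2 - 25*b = (b)*(b^3 - 11*b^2 + 35*b - 25) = b*(b - 5)*(b^2 - 6*b + 5) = b*(b - 5)*(b - 1)*(b - 5)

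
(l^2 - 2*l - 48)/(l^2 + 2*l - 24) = (l - 8)/(l - 4)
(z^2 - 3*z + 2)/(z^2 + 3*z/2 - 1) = 2*(z^2 - 3*z + 2)/(2*z^2 + 3*z - 2)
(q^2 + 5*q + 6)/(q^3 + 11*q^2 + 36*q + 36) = 1/(q + 6)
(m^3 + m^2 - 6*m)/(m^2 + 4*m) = (m^2 + m - 6)/(m + 4)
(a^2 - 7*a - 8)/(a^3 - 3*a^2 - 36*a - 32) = 1/(a + 4)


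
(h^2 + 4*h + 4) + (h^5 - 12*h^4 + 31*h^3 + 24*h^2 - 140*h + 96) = h^5 - 12*h^4 + 31*h^3 + 25*h^2 - 136*h + 100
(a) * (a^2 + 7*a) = a^3 + 7*a^2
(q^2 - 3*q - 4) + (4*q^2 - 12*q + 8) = 5*q^2 - 15*q + 4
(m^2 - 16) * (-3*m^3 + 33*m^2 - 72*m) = -3*m^5 + 33*m^4 - 24*m^3 - 528*m^2 + 1152*m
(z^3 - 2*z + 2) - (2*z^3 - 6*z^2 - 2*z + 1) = -z^3 + 6*z^2 + 1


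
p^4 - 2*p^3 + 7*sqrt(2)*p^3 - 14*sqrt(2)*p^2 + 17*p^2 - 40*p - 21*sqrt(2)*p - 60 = (p - 3)*(p + 1)*(p + 2*sqrt(2))*(p + 5*sqrt(2))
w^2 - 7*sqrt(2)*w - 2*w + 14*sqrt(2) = (w - 2)*(w - 7*sqrt(2))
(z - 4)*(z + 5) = z^2 + z - 20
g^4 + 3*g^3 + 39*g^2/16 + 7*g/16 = g*(g + 1/4)*(g + 1)*(g + 7/4)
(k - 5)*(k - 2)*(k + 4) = k^3 - 3*k^2 - 18*k + 40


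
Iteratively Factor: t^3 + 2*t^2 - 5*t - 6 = (t + 3)*(t^2 - t - 2) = (t - 2)*(t + 3)*(t + 1)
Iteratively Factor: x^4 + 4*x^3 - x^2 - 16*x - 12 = (x + 3)*(x^3 + x^2 - 4*x - 4) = (x + 2)*(x + 3)*(x^2 - x - 2) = (x + 1)*(x + 2)*(x + 3)*(x - 2)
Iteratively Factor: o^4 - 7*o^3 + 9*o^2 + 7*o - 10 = (o - 1)*(o^3 - 6*o^2 + 3*o + 10) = (o - 2)*(o - 1)*(o^2 - 4*o - 5) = (o - 2)*(o - 1)*(o + 1)*(o - 5)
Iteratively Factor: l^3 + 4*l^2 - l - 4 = (l + 4)*(l^2 - 1) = (l + 1)*(l + 4)*(l - 1)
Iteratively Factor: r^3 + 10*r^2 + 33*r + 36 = (r + 3)*(r^2 + 7*r + 12) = (r + 3)*(r + 4)*(r + 3)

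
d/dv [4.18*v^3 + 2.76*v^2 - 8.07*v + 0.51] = 12.54*v^2 + 5.52*v - 8.07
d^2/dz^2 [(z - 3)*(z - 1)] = 2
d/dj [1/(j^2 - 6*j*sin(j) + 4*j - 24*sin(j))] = 2*(3*j*cos(j) - j + 3*sin(j) + 12*cos(j) - 2)/((j + 4)^2*(j - 6*sin(j))^2)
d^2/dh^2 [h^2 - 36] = 2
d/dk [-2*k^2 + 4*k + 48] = 4 - 4*k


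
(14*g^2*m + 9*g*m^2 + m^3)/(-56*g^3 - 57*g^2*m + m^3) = m*(-2*g - m)/(8*g^2 + 7*g*m - m^2)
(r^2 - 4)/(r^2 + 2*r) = (r - 2)/r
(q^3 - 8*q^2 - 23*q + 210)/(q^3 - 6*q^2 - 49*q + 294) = (q + 5)/(q + 7)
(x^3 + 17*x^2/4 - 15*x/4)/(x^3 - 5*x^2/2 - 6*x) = (-4*x^2 - 17*x + 15)/(2*(-2*x^2 + 5*x + 12))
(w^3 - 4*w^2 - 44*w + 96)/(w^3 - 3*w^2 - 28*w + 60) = (w^2 - 2*w - 48)/(w^2 - w - 30)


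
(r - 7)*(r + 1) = r^2 - 6*r - 7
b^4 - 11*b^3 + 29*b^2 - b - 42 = (b - 7)*(b - 3)*(b - 2)*(b + 1)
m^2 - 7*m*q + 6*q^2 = (m - 6*q)*(m - q)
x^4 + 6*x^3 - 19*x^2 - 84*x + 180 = (x - 3)*(x - 2)*(x + 5)*(x + 6)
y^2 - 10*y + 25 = (y - 5)^2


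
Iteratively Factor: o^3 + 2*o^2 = (o)*(o^2 + 2*o) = o*(o + 2)*(o)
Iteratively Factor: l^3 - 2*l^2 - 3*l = (l)*(l^2 - 2*l - 3) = l*(l + 1)*(l - 3)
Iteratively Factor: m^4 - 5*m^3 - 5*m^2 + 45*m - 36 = (m + 3)*(m^3 - 8*m^2 + 19*m - 12) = (m - 3)*(m + 3)*(m^2 - 5*m + 4) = (m - 4)*(m - 3)*(m + 3)*(m - 1)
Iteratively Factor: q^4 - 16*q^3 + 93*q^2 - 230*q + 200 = (q - 5)*(q^3 - 11*q^2 + 38*q - 40) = (q - 5)*(q - 2)*(q^2 - 9*q + 20) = (q - 5)^2*(q - 2)*(q - 4)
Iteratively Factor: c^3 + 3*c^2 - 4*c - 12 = (c + 3)*(c^2 - 4) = (c - 2)*(c + 3)*(c + 2)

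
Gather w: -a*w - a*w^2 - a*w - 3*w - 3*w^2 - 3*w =w^2*(-a - 3) + w*(-2*a - 6)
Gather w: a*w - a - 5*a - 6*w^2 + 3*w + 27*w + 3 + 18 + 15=-6*a - 6*w^2 + w*(a + 30) + 36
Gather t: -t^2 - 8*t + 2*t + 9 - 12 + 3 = -t^2 - 6*t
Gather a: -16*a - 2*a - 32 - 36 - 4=-18*a - 72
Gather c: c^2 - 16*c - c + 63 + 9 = c^2 - 17*c + 72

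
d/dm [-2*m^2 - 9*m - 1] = -4*m - 9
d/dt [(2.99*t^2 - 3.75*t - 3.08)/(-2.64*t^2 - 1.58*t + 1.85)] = (-14.6242*t^2 - 5.1994*t - 11.8039)/(6.9696*t^4 + 8.3424*t^3 - 7.2716*t^2 - 5.846*t + 3.4225)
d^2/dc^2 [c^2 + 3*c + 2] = 2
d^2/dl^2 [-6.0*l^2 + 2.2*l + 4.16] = -12.0000000000000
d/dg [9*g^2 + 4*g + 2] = 18*g + 4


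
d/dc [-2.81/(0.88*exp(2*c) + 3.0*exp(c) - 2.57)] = (4.9456*exp(c) + 8.43)*exp(c)/(0.88*exp(2*c) + 3.0*exp(c) - 2.57)^2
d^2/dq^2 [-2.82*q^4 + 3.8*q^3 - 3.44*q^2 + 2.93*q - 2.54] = -33.84*q^2 + 22.8*q - 6.88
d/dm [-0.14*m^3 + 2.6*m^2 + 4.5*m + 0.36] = -0.42*m^2 + 5.2*m + 4.5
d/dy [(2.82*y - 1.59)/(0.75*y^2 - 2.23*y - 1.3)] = (-2.115*y^2 + 2.385*y - 7.2117)/(0.5625*y^4 - 3.345*y^3 + 3.0229*y^2 + 5.798*y + 1.69)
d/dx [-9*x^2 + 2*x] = 2 - 18*x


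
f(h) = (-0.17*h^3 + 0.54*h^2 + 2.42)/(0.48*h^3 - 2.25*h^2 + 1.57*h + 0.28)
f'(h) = (-0.51*h^2 + 1.08*h)/(0.48*h^3 - 2.25*h^2 + 1.57*h + 0.28) + (-1.44*h^2 + 4.5*h - 1.57)*(-0.17*h^3 + 0.54*h^2 + 2.42)/(0.48*h^3 - 2.25*h^2 + 1.57*h + 0.28)^2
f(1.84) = -2.19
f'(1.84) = 2.57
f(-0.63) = -1.55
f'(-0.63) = -3.98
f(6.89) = -0.45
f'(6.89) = 0.01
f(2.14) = -1.65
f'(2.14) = 1.24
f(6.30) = -0.46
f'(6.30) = 0.01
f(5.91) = -0.46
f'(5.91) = 0.01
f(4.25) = -0.28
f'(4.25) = -0.72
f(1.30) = -6.93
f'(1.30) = 28.70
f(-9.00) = -0.31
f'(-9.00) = 0.00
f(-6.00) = -0.30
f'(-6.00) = 0.00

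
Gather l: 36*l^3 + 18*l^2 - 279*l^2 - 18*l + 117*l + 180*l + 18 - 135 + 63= 36*l^3 - 261*l^2 + 279*l - 54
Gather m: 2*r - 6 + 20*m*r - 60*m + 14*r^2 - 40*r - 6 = m*(20*r - 60) + 14*r^2 - 38*r - 12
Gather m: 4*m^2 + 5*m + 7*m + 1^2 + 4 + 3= 4*m^2 + 12*m + 8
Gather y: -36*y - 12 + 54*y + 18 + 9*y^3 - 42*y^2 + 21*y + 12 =9*y^3 - 42*y^2 + 39*y + 18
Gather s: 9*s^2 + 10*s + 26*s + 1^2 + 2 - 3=9*s^2 + 36*s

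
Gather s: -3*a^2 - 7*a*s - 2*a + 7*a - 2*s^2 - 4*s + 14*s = -3*a^2 + 5*a - 2*s^2 + s*(10 - 7*a)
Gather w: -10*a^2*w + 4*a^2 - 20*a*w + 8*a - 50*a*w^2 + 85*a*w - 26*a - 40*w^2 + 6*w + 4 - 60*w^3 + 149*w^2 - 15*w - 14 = 4*a^2 - 18*a - 60*w^3 + w^2*(109 - 50*a) + w*(-10*a^2 + 65*a - 9) - 10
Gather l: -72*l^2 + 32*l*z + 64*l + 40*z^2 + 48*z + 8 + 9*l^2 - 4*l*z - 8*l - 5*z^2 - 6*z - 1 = -63*l^2 + l*(28*z + 56) + 35*z^2 + 42*z + 7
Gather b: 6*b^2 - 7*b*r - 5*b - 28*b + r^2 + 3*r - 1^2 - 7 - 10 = 6*b^2 + b*(-7*r - 33) + r^2 + 3*r - 18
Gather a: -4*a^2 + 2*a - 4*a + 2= -4*a^2 - 2*a + 2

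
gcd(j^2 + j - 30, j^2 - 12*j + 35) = j - 5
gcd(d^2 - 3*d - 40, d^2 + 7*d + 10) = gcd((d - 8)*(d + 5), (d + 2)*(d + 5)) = d + 5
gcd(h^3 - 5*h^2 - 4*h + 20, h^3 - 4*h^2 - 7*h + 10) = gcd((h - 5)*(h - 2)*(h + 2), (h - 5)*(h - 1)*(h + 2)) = h^2 - 3*h - 10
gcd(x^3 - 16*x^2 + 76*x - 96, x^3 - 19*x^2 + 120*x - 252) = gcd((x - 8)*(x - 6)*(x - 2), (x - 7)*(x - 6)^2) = x - 6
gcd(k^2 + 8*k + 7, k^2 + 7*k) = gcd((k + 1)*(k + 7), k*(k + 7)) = k + 7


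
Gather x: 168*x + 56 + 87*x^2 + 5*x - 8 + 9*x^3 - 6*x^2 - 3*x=9*x^3 + 81*x^2 + 170*x + 48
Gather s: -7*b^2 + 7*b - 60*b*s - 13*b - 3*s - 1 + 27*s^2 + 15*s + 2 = -7*b^2 - 6*b + 27*s^2 + s*(12 - 60*b) + 1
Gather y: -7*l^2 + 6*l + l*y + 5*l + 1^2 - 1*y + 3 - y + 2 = -7*l^2 + 11*l + y*(l - 2) + 6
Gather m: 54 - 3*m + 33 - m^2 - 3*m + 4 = -m^2 - 6*m + 91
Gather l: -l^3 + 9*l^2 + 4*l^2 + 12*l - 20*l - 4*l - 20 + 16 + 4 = -l^3 + 13*l^2 - 12*l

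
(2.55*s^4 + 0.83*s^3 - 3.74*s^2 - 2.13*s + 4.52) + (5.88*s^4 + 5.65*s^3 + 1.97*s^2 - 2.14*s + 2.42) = 8.43*s^4 + 6.48*s^3 - 1.77*s^2 - 4.27*s + 6.94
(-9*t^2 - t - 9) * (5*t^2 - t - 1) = -45*t^4 + 4*t^3 - 35*t^2 + 10*t + 9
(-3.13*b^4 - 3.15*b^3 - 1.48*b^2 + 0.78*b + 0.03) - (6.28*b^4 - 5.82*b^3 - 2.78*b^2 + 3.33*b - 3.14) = -9.41*b^4 + 2.67*b^3 + 1.3*b^2 - 2.55*b + 3.17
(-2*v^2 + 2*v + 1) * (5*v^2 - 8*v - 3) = -10*v^4 + 26*v^3 - 5*v^2 - 14*v - 3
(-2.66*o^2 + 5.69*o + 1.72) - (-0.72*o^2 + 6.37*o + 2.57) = -1.94*o^2 - 0.68*o - 0.85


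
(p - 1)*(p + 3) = p^2 + 2*p - 3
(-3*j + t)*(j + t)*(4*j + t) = -12*j^3 - 11*j^2*t + 2*j*t^2 + t^3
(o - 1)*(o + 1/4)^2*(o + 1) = o^4 + o^3/2 - 15*o^2/16 - o/2 - 1/16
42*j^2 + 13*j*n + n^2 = (6*j + n)*(7*j + n)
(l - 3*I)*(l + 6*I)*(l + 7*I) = l^3 + 10*I*l^2 - 3*l + 126*I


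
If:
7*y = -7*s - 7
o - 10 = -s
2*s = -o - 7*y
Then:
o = 19/2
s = 1/2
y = -3/2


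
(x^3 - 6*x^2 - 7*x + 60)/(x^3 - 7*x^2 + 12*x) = (x^2 - 2*x - 15)/(x*(x - 3))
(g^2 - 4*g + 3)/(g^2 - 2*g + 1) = (g - 3)/(g - 1)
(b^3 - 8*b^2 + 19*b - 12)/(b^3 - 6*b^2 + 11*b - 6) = (b - 4)/(b - 2)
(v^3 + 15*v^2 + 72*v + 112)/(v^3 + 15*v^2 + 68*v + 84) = (v^2 + 8*v + 16)/(v^2 + 8*v + 12)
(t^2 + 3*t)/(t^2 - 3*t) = (t + 3)/(t - 3)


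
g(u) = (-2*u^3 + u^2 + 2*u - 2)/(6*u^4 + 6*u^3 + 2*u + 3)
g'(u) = (-6*u^2 + 2*u + 2)/(6*u^4 + 6*u^3 + 2*u + 3) + (-24*u^3 - 18*u^2 - 2)*(-2*u^3 + u^2 + 2*u - 2)/(6*u^4 + 6*u^3 + 2*u + 3)^2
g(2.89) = -0.06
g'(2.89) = 0.01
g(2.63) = -0.06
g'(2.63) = 0.01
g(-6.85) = 0.06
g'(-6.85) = 0.01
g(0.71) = -0.10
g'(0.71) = 0.29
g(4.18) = -0.05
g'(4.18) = 0.01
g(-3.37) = 0.15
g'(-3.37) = 0.06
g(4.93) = -0.05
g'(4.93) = 0.01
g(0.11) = -0.55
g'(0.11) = 1.05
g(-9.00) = 0.04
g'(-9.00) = 0.01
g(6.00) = -0.04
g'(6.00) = 0.01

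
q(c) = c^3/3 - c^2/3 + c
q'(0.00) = 1.00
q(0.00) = 0.00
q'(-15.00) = 236.00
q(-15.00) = -1215.00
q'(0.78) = 1.09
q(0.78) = 0.74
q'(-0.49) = 1.57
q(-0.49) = -0.61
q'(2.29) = 4.72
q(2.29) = 4.54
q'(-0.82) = 2.22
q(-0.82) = -1.23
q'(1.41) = 2.05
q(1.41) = 1.68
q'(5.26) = 25.16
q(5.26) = 44.55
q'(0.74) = 1.05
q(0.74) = 0.69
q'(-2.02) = 6.43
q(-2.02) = -6.13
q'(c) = c^2 - 2*c/3 + 1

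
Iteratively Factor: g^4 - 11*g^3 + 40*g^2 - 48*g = (g - 3)*(g^3 - 8*g^2 + 16*g) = g*(g - 3)*(g^2 - 8*g + 16) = g*(g - 4)*(g - 3)*(g - 4)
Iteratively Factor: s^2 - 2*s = (s - 2)*(s)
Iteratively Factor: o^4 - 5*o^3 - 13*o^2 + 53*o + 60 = (o - 5)*(o^3 - 13*o - 12) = (o - 5)*(o + 1)*(o^2 - o - 12) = (o - 5)*(o - 4)*(o + 1)*(o + 3)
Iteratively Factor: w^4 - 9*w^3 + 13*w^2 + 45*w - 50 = (w - 5)*(w^3 - 4*w^2 - 7*w + 10) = (w - 5)*(w - 1)*(w^2 - 3*w - 10) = (w - 5)*(w - 1)*(w + 2)*(w - 5)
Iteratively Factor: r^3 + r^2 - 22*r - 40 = (r - 5)*(r^2 + 6*r + 8) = (r - 5)*(r + 2)*(r + 4)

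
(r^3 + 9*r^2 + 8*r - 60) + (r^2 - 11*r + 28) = r^3 + 10*r^2 - 3*r - 32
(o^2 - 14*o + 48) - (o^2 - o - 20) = 68 - 13*o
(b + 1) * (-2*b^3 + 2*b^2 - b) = -2*b^4 + b^2 - b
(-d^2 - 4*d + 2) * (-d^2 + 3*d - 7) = d^4 + d^3 - 7*d^2 + 34*d - 14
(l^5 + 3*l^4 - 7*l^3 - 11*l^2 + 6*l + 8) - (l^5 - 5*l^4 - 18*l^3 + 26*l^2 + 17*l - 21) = 8*l^4 + 11*l^3 - 37*l^2 - 11*l + 29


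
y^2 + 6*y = y*(y + 6)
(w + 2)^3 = w^3 + 6*w^2 + 12*w + 8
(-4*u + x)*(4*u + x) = -16*u^2 + x^2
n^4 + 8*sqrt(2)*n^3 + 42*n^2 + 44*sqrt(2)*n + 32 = (n + sqrt(2))^2*(n + 2*sqrt(2))*(n + 4*sqrt(2))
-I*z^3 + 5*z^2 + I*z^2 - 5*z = z*(z + 5*I)*(-I*z + I)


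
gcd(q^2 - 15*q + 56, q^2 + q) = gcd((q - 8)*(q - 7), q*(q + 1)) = 1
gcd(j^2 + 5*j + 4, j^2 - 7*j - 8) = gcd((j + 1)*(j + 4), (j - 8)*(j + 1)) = j + 1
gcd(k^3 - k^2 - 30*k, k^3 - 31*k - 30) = k^2 - k - 30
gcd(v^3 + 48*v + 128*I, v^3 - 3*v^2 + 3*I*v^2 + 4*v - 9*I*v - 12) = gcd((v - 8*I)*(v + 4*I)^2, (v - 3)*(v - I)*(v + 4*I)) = v + 4*I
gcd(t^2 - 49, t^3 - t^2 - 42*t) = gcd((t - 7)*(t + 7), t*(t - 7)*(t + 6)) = t - 7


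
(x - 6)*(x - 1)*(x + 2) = x^3 - 5*x^2 - 8*x + 12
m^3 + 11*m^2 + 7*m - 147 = (m - 3)*(m + 7)^2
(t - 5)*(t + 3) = t^2 - 2*t - 15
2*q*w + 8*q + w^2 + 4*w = (2*q + w)*(w + 4)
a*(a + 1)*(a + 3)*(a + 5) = a^4 + 9*a^3 + 23*a^2 + 15*a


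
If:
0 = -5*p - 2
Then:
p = -2/5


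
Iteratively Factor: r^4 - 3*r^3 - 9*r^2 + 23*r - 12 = (r + 3)*(r^3 - 6*r^2 + 9*r - 4) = (r - 1)*(r + 3)*(r^2 - 5*r + 4) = (r - 1)^2*(r + 3)*(r - 4)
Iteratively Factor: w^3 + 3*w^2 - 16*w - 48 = (w - 4)*(w^2 + 7*w + 12) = (w - 4)*(w + 3)*(w + 4)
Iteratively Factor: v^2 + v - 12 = (v - 3)*(v + 4)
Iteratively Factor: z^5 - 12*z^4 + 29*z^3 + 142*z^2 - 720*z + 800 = (z - 5)*(z^4 - 7*z^3 - 6*z^2 + 112*z - 160) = (z - 5)*(z + 4)*(z^3 - 11*z^2 + 38*z - 40) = (z - 5)^2*(z + 4)*(z^2 - 6*z + 8) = (z - 5)^2*(z - 2)*(z + 4)*(z - 4)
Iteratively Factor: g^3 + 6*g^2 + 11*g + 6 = (g + 1)*(g^2 + 5*g + 6) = (g + 1)*(g + 3)*(g + 2)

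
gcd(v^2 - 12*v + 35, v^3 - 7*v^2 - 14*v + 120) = v - 5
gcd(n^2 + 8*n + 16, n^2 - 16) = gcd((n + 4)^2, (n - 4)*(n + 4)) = n + 4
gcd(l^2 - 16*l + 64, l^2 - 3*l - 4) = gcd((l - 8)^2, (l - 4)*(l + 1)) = 1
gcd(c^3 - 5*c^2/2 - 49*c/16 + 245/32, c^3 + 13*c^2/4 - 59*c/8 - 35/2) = c^2 - 3*c/4 - 35/8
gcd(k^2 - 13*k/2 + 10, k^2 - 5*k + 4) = k - 4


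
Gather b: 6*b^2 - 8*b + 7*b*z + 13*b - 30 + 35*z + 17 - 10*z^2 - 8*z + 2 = 6*b^2 + b*(7*z + 5) - 10*z^2 + 27*z - 11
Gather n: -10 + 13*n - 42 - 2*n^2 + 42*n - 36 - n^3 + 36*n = -n^3 - 2*n^2 + 91*n - 88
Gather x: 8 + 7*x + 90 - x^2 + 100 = -x^2 + 7*x + 198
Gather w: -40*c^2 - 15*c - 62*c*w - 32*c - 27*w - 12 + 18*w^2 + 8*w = -40*c^2 - 47*c + 18*w^2 + w*(-62*c - 19) - 12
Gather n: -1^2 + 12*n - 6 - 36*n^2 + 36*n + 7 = -36*n^2 + 48*n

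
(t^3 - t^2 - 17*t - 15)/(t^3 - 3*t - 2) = (t^2 - 2*t - 15)/(t^2 - t - 2)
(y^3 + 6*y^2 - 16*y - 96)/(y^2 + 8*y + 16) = (y^2 + 2*y - 24)/(y + 4)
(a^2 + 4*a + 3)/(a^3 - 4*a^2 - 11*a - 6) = (a + 3)/(a^2 - 5*a - 6)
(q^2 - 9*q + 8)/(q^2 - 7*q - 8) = (q - 1)/(q + 1)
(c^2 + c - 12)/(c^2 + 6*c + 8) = (c - 3)/(c + 2)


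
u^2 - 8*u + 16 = (u - 4)^2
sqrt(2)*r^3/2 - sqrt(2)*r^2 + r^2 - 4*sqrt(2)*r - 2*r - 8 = (r - 4)*(r + 2)*(sqrt(2)*r/2 + 1)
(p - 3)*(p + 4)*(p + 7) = p^3 + 8*p^2 - 5*p - 84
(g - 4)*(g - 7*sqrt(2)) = g^2 - 7*sqrt(2)*g - 4*g + 28*sqrt(2)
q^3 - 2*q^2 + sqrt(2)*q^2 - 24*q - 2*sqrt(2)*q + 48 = (q - 2)*(q - 3*sqrt(2))*(q + 4*sqrt(2))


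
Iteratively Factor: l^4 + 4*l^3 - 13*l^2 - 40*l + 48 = (l - 3)*(l^3 + 7*l^2 + 8*l - 16) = (l - 3)*(l + 4)*(l^2 + 3*l - 4) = (l - 3)*(l + 4)^2*(l - 1)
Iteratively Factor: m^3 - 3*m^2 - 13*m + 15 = (m - 5)*(m^2 + 2*m - 3) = (m - 5)*(m + 3)*(m - 1)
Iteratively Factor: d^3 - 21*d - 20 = (d + 4)*(d^2 - 4*d - 5) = (d + 1)*(d + 4)*(d - 5)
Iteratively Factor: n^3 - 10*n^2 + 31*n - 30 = (n - 5)*(n^2 - 5*n + 6) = (n - 5)*(n - 2)*(n - 3)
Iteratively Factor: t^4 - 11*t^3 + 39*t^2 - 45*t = (t - 3)*(t^3 - 8*t^2 + 15*t) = (t - 5)*(t - 3)*(t^2 - 3*t) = (t - 5)*(t - 3)^2*(t)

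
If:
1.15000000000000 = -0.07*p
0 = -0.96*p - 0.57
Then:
No Solution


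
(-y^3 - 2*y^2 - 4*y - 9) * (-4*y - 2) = 4*y^4 + 10*y^3 + 20*y^2 + 44*y + 18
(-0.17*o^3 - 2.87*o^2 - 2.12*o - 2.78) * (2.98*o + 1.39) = -0.5066*o^4 - 8.7889*o^3 - 10.3069*o^2 - 11.2312*o - 3.8642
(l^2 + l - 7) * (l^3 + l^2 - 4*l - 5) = l^5 + 2*l^4 - 10*l^3 - 16*l^2 + 23*l + 35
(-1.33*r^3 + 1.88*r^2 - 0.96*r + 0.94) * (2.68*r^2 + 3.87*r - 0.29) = -3.5644*r^5 - 0.1087*r^4 + 5.0885*r^3 - 1.7412*r^2 + 3.9162*r - 0.2726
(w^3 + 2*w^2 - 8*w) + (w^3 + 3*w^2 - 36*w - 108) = 2*w^3 + 5*w^2 - 44*w - 108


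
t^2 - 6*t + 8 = (t - 4)*(t - 2)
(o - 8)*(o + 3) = o^2 - 5*o - 24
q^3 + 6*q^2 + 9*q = q*(q + 3)^2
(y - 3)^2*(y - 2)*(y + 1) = y^4 - 7*y^3 + 13*y^2 + 3*y - 18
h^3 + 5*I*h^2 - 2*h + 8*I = (h - I)*(h + 2*I)*(h + 4*I)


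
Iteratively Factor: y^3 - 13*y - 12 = (y - 4)*(y^2 + 4*y + 3) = (y - 4)*(y + 1)*(y + 3)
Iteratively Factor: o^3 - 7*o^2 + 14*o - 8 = (o - 2)*(o^2 - 5*o + 4) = (o - 4)*(o - 2)*(o - 1)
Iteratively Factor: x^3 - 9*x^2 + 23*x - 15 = (x - 5)*(x^2 - 4*x + 3) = (x - 5)*(x - 1)*(x - 3)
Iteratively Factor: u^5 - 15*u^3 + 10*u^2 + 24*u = (u - 3)*(u^4 + 3*u^3 - 6*u^2 - 8*u) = (u - 3)*(u + 1)*(u^3 + 2*u^2 - 8*u) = u*(u - 3)*(u + 1)*(u^2 + 2*u - 8) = u*(u - 3)*(u + 1)*(u + 4)*(u - 2)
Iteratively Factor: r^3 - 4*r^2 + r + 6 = (r - 2)*(r^2 - 2*r - 3) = (r - 3)*(r - 2)*(r + 1)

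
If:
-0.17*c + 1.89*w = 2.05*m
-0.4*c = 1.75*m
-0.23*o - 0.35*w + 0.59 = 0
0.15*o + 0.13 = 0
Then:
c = -14.28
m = 3.26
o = -0.87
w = 2.26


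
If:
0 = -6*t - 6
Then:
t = -1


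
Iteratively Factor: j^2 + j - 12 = (j + 4)*(j - 3)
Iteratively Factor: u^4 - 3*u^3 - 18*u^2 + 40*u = (u - 5)*(u^3 + 2*u^2 - 8*u) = u*(u - 5)*(u^2 + 2*u - 8) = u*(u - 5)*(u + 4)*(u - 2)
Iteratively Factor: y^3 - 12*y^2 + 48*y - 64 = (y - 4)*(y^2 - 8*y + 16) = (y - 4)^2*(y - 4)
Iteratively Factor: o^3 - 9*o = (o - 3)*(o^2 + 3*o) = (o - 3)*(o + 3)*(o)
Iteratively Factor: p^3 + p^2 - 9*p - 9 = (p + 3)*(p^2 - 2*p - 3) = (p - 3)*(p + 3)*(p + 1)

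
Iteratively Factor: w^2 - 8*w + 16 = (w - 4)*(w - 4)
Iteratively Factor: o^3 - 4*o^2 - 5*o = (o)*(o^2 - 4*o - 5) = o*(o - 5)*(o + 1)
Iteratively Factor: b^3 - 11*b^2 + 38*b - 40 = (b - 5)*(b^2 - 6*b + 8) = (b - 5)*(b - 2)*(b - 4)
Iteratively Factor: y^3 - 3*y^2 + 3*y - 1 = (y - 1)*(y^2 - 2*y + 1) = (y - 1)^2*(y - 1)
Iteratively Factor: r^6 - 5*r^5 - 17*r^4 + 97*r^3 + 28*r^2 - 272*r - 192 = (r - 4)*(r^5 - r^4 - 21*r^3 + 13*r^2 + 80*r + 48) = (r - 4)*(r + 1)*(r^4 - 2*r^3 - 19*r^2 + 32*r + 48) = (r - 4)*(r + 1)*(r + 4)*(r^3 - 6*r^2 + 5*r + 12) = (r - 4)^2*(r + 1)*(r + 4)*(r^2 - 2*r - 3) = (r - 4)^2*(r - 3)*(r + 1)*(r + 4)*(r + 1)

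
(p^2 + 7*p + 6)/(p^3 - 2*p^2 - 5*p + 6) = (p^2 + 7*p + 6)/(p^3 - 2*p^2 - 5*p + 6)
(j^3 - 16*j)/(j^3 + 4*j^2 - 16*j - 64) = j/(j + 4)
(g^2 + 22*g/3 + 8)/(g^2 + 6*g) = (g + 4/3)/g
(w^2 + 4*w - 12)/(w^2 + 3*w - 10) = (w + 6)/(w + 5)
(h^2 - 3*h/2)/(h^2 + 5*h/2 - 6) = h/(h + 4)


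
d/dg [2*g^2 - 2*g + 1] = 4*g - 2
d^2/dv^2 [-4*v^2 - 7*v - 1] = -8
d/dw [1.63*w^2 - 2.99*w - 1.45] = 3.26*w - 2.99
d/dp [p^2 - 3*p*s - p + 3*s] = 2*p - 3*s - 1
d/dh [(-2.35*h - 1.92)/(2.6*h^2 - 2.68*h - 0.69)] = (6.11*h^2 + 9.984*h - 3.5241)/(6.76*h^4 - 13.936*h^3 + 3.5944*h^2 + 3.6984*h + 0.4761)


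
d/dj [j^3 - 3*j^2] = 3*j*(j - 2)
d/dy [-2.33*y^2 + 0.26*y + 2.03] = 0.26 - 4.66*y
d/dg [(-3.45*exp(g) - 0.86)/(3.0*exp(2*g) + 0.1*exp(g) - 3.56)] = (10.35*exp(2*g) + 5.16*exp(g) + 12.368)*exp(g)/(9.0*exp(4*g) + 0.6*exp(3*g) - 21.35*exp(2*g) - 0.712*exp(g) + 12.6736)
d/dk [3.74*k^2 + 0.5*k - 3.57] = 7.48*k + 0.5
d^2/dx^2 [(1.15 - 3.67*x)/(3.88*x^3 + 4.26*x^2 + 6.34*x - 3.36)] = (-331.497888*x^5 - 156.213456*x^4 + 351.484664*x^3 - 279.187752*x^2 - 38.873592*x - 30.988456)/(58.411072*x^9 + 192.395232*x^8 + 497.572752*x^7 + 554.315976*x^6 + 479.823528*x^5 - 165.147912*x^4 - 158.238296*x^3 - 260.89056*x^2 + 214.728192*x - 37.933056)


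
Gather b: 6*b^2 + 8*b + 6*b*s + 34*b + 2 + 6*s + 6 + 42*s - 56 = 6*b^2 + b*(6*s + 42) + 48*s - 48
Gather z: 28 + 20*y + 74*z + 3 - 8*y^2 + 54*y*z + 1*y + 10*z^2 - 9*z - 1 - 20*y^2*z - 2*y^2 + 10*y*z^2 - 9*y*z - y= -10*y^2 + 20*y + z^2*(10*y + 10) + z*(-20*y^2 + 45*y + 65) + 30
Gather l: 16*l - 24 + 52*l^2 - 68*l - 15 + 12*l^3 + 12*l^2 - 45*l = 12*l^3 + 64*l^2 - 97*l - 39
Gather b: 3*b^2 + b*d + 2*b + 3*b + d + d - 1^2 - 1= 3*b^2 + b*(d + 5) + 2*d - 2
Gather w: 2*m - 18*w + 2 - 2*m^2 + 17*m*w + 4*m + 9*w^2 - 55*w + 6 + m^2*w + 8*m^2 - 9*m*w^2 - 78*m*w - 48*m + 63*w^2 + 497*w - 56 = 6*m^2 - 42*m + w^2*(72 - 9*m) + w*(m^2 - 61*m + 424) - 48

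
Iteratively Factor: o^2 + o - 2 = (o - 1)*(o + 2)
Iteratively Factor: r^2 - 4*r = (r)*(r - 4)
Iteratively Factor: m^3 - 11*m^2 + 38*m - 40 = (m - 2)*(m^2 - 9*m + 20) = (m - 5)*(m - 2)*(m - 4)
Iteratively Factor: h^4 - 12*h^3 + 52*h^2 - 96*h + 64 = (h - 2)*(h^3 - 10*h^2 + 32*h - 32) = (h - 4)*(h - 2)*(h^2 - 6*h + 8) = (h - 4)*(h - 2)^2*(h - 4)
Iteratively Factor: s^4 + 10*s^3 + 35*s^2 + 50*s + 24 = (s + 4)*(s^3 + 6*s^2 + 11*s + 6) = (s + 2)*(s + 4)*(s^2 + 4*s + 3) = (s + 2)*(s + 3)*(s + 4)*(s + 1)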